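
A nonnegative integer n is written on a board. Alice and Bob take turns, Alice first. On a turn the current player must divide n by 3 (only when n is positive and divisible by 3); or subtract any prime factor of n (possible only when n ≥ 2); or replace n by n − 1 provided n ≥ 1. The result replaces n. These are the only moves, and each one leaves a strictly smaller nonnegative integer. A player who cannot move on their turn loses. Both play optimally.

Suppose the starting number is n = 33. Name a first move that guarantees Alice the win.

Use the standard recursion: the mover loses at a terminal position; elsewhere, the mover wins exactly when some move hands the opponent an L position.
n=0: no move → L
n=1: can move to 0, which is L ⇒ W
n=2: can move to 0, which is L ⇒ W
n=3: can move to 0, which is L ⇒ W
n=4: moves to 2(W), 3(W); every one is W ⇒ L
n=5: can move to 0, which is L ⇒ W
n=6: can move to 4, which is L ⇒ W
n=7: can move to 0, which is L ⇒ W
n=8: moves to 6(W), 7(W); every one is W ⇒ L
n=9: can move to 8, which is L ⇒ W
n=10: can move to 8, which is L ⇒ W
n=11: can move to 0, which is L ⇒ W
n=12: can move to 4, which is L ⇒ W
n=13: can move to 0, which is L ⇒ W
n=14: moves to 7(W), 12(W), 13(W); every one is W ⇒ L
n=15: can move to 14, which is L ⇒ W
n=16: can move to 14, which is L ⇒ W
n=17: can move to 0, which is L ⇒ W
n=18: moves to 6(W), 15(W), 16(W), 17(W); every one is W ⇒ L
n=19: can move to 0, which is L ⇒ W
n=20: can move to 18, which is L ⇒ W
n=21: can move to 14, which is L ⇒ W
n=22: moves to 11(W), 20(W), 21(W); every one is W ⇒ L
n=23: can move to 0, which is L ⇒ W
n=24: can move to 8, which is L ⇒ W
n=25: moves to 20(W), 24(W); every one is W ⇒ L
n=26: can move to 25, which is L ⇒ W
n=27: moves to 9(W), 24(W), 26(W); every one is W ⇒ L
n=28: can move to 27, which is L ⇒ W
n=29: can move to 0, which is L ⇒ W
n=30: can move to 25, which is L ⇒ W
n=31: can move to 0, which is L ⇒ W
n=32: moves to 30(W), 31(W); every one is W ⇒ L
n=33: can move to 22, which is L ⇒ W
From 33, the L positions reachable in one move are: 22, 32. Any move reaching one of these is winning.

Move to 22.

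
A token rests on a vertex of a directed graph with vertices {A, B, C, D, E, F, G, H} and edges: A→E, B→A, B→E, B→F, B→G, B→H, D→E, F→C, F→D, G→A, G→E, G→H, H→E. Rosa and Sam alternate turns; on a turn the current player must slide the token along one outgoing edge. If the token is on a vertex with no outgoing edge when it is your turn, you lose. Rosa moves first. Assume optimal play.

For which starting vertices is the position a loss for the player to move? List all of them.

C, E

Work bottom-up. With no move the player to move loses. Otherwise the position is W if at least one move leads to an L position for the opponent, and L if every move leads to a W.
Every edge goes from a vertex to one that appears earlier in the order E, C, A, D, H, F, G, B, so processing vertices in that order labels each vertex after all of its successors.
E: no outgoing edge → L
C: no outgoing edge → L
A: can move to E, which is L ⇒ W
D: can move to E, which is L ⇒ W
H: can move to E, which is L ⇒ W
F: can move to C, which is L ⇒ W
G: can move to E, which is L ⇒ W
B: can move to E, which is L ⇒ W
The losing starting vertices are exactly the entries labelled L in this table (2 of them).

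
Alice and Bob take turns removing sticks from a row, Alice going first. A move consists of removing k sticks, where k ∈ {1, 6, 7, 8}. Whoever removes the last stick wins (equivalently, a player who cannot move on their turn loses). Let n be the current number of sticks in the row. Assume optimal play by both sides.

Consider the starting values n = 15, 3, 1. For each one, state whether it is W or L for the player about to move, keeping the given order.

Classify positions by backward induction: terminal positions (no move available) are L. From any other position, the mover wins iff some move reaches an L.
n=0: no move → L
n=1: W (go to 0, an L position)
n=2: L (sole option 1(W) is W)
n=3: W (go to 2, an L position)
n=4: L (sole option 3(W) is W)
n=5: W (go to 4, an L position)
n=6: W (go to 0, an L position)
n=7: W (go to 0, an L position)
n=8: W (go to 2, an L position)
n=9: W (go to 2, an L position)
n=10: W (go to 4, an L position)
n=11: W (go to 4, an L position)
n=12: W (go to 4, an L position)
n=13: L (options 12(W), 7(W), 6(W), 5(W) are all W)
n=14: W (go to 13, an L position)
n=15: L (options 14(W), 9(W), 8(W), 7(W) are all W)

15: L, 3: W, 1: W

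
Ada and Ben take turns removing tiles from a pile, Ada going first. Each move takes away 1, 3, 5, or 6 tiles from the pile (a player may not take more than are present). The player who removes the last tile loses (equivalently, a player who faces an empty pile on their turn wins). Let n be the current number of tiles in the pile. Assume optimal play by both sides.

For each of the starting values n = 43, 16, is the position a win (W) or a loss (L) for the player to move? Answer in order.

Label each position W (a win for the player to move) or L (a loss). A position with no legal move is W; any other position is W exactly when some move reaches an L, and L when every move reaches a W.
n=0: no move; the opponent has just taken the last tile and therefore loses → W
n=1: only reaches 0(W), which is W → L
n=2: reaches L-position 1 → W
n=3: only reaches 2(W), 0(W), all W → L
n=4: reaches L-position 3 → W
n=5: only reaches 4(W), 2(W), 0(W), all W → L
n=6: reaches L-position 5 → W
n=7: reaches L-position 1 → W
n=8: reaches L-position 5 → W
n=9: reaches L-position 3 → W
n=10: reaches L-position 5 → W
n=11: reaches L-position 5 → W
n=12: only reaches 11(W), 9(W), 7(W), 6(W), all W → L
n=13: reaches L-position 12 → W
n=14: only reaches 13(W), 11(W), 9(W), 8(W), all W → L
n=15: reaches L-position 14 → W
n=16: only reaches 15(W), 13(W), 11(W), 10(W), all W → L
n=17: reaches L-position 16 → W
n=18: reaches L-position 12 → W
n=19: reaches L-position 16 → W
n=20: reaches L-position 14 → W
n=21: reaches L-position 16 → W
n=22: reaches L-position 16 → W
n=23: only reaches 22(W), 20(W), 18(W), 17(W), all W → L
n=24: reaches L-position 23 → W
n=25: only reaches 24(W), 22(W), 20(W), 19(W), all W → L
n=26: reaches L-position 25 → W
n=27: only reaches 26(W), 24(W), 22(W), 21(W), all W → L
n=28: reaches L-position 27 → W
n=29: reaches L-position 23 → W
n=30: reaches L-position 27 → W
n=31: reaches L-position 25 → W
n=32: reaches L-position 27 → W
n=33: reaches L-position 27 → W
n=34: only reaches 33(W), 31(W), 29(W), 28(W), all W → L
n=35: reaches L-position 34 → W
n=36: only reaches 35(W), 33(W), 31(W), 30(W), all W → L
n=37: reaches L-position 36 → W
n=38: only reaches 37(W), 35(W), 33(W), 32(W), all W → L
n=39: reaches L-position 38 → W
n=40: reaches L-position 34 → W
n=41: reaches L-position 38 → W
n=42: reaches L-position 36 → W
n=43: reaches L-position 38 → W

43: W, 16: L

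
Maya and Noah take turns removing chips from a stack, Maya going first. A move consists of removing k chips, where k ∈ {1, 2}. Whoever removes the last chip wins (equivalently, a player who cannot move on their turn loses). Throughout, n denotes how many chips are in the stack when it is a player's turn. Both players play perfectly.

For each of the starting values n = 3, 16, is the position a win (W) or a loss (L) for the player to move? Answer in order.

Build the W/L table. Terminal = L. A non-terminal position is W if it has a move to some L; otherwise it is L.
n=0: no move → L
n=1: reaches L-position 0 → W
n=2: reaches L-position 0 → W
n=3: only reaches 2(W), 1(W), all W → L
n=4: reaches L-position 3 → W
n=5: reaches L-position 3 → W
n=6: only reaches 5(W), 4(W), all W → L
n=7: reaches L-position 6 → W
n=8: reaches L-position 6 → W
n=9: only reaches 8(W), 7(W), all W → L
n=10: reaches L-position 9 → W
n=11: reaches L-position 9 → W
n=12: only reaches 11(W), 10(W), all W → L
n=13: reaches L-position 12 → W
n=14: reaches L-position 12 → W
n=15: only reaches 14(W), 13(W), all W → L
n=16: reaches L-position 15 → W

3: L, 16: W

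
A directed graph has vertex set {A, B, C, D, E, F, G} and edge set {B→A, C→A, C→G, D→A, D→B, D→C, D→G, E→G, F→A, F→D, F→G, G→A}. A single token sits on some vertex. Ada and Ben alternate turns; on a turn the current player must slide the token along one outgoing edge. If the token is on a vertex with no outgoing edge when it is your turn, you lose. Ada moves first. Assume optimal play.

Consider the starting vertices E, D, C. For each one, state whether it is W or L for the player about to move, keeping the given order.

E: L, D: W, C: W

Compute win/loss labels from the base case upward. A position with no move is L. Any other position is W if it can reach an L in one move, else L.
Every edge goes from a vertex to one that appears earlier in the order A, G, E, B, C, D, F, so processing vertices in that order labels each vertex after all of its successors.
A: no outgoing edge → L
G: reaches L-position A → W
E: only reaches G(W), which is W → L
B: reaches L-position A → W
C: reaches L-position A → W
D: reaches L-position A → W
F: reaches L-position A → W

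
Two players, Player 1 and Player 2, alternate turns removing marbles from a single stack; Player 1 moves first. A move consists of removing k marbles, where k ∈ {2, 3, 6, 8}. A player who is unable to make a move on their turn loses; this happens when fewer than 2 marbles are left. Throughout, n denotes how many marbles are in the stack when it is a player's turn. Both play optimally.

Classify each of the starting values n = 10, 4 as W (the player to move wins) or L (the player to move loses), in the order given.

10: L, 4: W

Use the standard recursion: the mover loses at a terminal position; elsewhere, the mover wins exactly when some move hands the opponent an L position.
n=0: no move → L
n=1: no move → L
n=2: W (go to 0, an L position)
n=3: W (go to 1, an L position)
n=4: W (go to 1, an L position)
n=5: L (options 3(W), 2(W) are all W)
n=6: W (go to 0, an L position)
n=7: W (go to 5, an L position)
n=8: W (go to 5, an L position)
n=9: W (go to 1, an L position)
n=10: L (options 8(W), 7(W), 4(W), 2(W) are all W)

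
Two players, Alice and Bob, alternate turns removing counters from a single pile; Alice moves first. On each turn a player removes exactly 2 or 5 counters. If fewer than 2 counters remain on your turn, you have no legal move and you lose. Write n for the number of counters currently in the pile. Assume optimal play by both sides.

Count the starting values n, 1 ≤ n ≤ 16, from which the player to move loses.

7

Use the standard recursion: the mover loses at a terminal position; elsewhere, the mover wins exactly when some move hands the opponent an L position.
n=0: no move → L
n=1: no move → L
n=2: can move to 0, which is L ⇒ W
n=3: can move to 1, which is L ⇒ W
n=4: the only move is to 2(W), a W ⇒ L
n=5: can move to 0, which is L ⇒ W
n=6: can move to 4, which is L ⇒ W
n=7: moves to 5(W), 2(W); every one is W ⇒ L
n=8: moves to 6(W), 3(W); every one is W ⇒ L
n=9: can move to 7, which is L ⇒ W
n=10: can move to 8, which is L ⇒ W
n=11: moves to 9(W), 6(W); every one is W ⇒ L
n=12: can move to 7, which is L ⇒ W
n=13: can move to 11, which is L ⇒ W
n=14: moves to 12(W), 9(W); every one is W ⇒ L
n=15: moves to 13(W), 10(W); every one is W ⇒ L
n=16: can move to 14, which is L ⇒ W
L entries with 1 ≤ n ≤ 16 (n=0 is outside the asked range and is not counted): n = 1, 4, 7, 8, 11, 14, 15; that makes 7.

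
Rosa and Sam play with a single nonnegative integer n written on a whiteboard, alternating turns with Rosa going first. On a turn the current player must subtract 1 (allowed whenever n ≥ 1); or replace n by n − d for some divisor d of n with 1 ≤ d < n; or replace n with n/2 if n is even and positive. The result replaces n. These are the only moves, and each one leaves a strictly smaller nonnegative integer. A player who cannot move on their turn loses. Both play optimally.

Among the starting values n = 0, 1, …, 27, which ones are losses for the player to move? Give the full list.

0, 2, 5, 7, 9, 11, 13, 15, 17, 19, 21, 23, 25, 27

Positions with no move are L. A position that does have a move is losing for the player to move precisely when every available move leads to a winning position for the opponent. Fill in the labels:
n=0: no move → L
n=1: can move to 0, which is L ⇒ W
n=2: the only move is to 1(W), a W ⇒ L
n=3: can move to 2, which is L ⇒ W
n=4: can move to 2, which is L ⇒ W
n=5: the only move is to 4(W), a W ⇒ L
n=6: can move to 5, which is L ⇒ W
n=7: the only move is to 6(W), a W ⇒ L
n=8: can move to 7, which is L ⇒ W
n=9: moves to 6(W), 8(W); every one is W ⇒ L
n=10: can move to 5, which is L ⇒ W
n=11: the only move is to 10(W), a W ⇒ L
n=12: can move to 9, which is L ⇒ W
n=13: the only move is to 12(W), a W ⇒ L
n=14: can move to 7, which is L ⇒ W
n=15: moves to 10(W), 12(W), 14(W); every one is W ⇒ L
n=16: can move to 15, which is L ⇒ W
n=17: the only move is to 16(W), a W ⇒ L
n=18: can move to 9, which is L ⇒ W
n=19: the only move is to 18(W), a W ⇒ L
n=20: can move to 15, which is L ⇒ W
n=21: moves to 14(W), 18(W), 20(W); every one is W ⇒ L
n=22: can move to 11, which is L ⇒ W
n=23: the only move is to 22(W), a W ⇒ L
n=24: can move to 21, which is L ⇒ W
n=25: moves to 20(W), 24(W); every one is W ⇒ L
n=26: can move to 13, which is L ⇒ W
n=27: moves to 18(W), 24(W), 26(W); every one is W ⇒ L
The losing starting values of n are exactly the entries labelled L in this table (14 of them).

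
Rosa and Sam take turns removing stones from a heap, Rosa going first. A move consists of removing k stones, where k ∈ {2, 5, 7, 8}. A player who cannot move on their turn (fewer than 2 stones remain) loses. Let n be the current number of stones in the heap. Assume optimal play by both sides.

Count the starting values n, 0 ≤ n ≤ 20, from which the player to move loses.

Compute win/loss labels from the base case upward. A position with no move is L. Any other position is W if it can reach an L in one move, else L.
n=0: no move → L
n=1: no move → L
n=2: W (go to 0, an L position)
n=3: W (go to 1, an L position)
n=4: L (sole option 2(W) is W)
n=5: W (go to 0, an L position)
n=6: W (go to 4, an L position)
n=7: W (go to 0, an L position)
n=8: W (go to 1, an L position)
n=9: W (go to 4, an L position)
n=10: L (options 8(W), 5(W), 3(W), 2(W) are all W)
n=11: W (go to 4, an L position)
n=12: W (go to 10, an L position)
n=13: L (options 11(W), 8(W), 6(W), 5(W) are all W)
n=14: L (options 12(W), 9(W), 7(W), 6(W) are all W)
n=15: W (go to 13, an L position)
n=16: W (go to 14, an L position)
n=17: W (go to 10, an L position)
n=18: W (go to 13, an L position)
n=19: W (go to 14, an L position)
n=20: W (go to 13, an L position)
L entries with 0 ≤ n ≤ 20: n = 0, 1, 4, 10, 13, 14; that makes 6.

6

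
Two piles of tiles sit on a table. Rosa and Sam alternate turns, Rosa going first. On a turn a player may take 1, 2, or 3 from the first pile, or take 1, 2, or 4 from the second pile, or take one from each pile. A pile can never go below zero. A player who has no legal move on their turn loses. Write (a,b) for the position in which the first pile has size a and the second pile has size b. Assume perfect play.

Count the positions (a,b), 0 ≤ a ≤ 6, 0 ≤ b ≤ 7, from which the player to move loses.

16

Work bottom-up. With no move the player to move loses. Otherwise the position is W if at least one move leads to an L position for the opponent, and L if every move leads to a W.
Every move lowers a or b (never raises either), so fill the grid row by row in increasing a, and left to right within a row: each cell's successors are then already labelled.
      b=0  b=1  b=2  b=3  b=4  b=5  b=6  b=7
a=0:    L    W    W    L    W    W    L    W
a=1:    W    W    L    W    W    L    W    W
a=2:    W    L    W    W    L    W    W    L
a=3:    W    W    W    W    W    W    W    W
a=4:    L    W    W    L    W    W    L    W
a=5:    W    W    L    W    W    L    W    W
a=6:    W    L    W    W    L    W    W    L
Cells with no legal move (terminal, hence L): (0,0).
The remaining L cells, each justified by listing all of its moves:
(0,3): →(0,2)(W), (0,1)(W) — all W, so L
(0,6): →(0,5)(W), (0,4)(W), (0,2)(W) — all W, so L
(1,2): →(0,2)(W), (1,1)(W), (1,0)(W), (0,1)(W) — all W, so L
(1,5): →(0,5)(W), (1,4)(W), (1,3)(W), (1,1)(W), (0,4)(W) — all W, so L
(2,1): →(1,1)(W), (0,1)(W), (2,0)(W), (1,0)(W) — all W, so L
(2,4): →(1,4)(W), (0,4)(W), (2,3)(W), (2,2)(W), (2,0)(W), (1,3)(W) — all W, so L
(2,7): →(1,7)(W), (0,7)(W), (2,6)(W), (2,5)(W), (2,3)(W), (1,6)(W) — all W, so L
(4,0): →(3,0)(W), (2,0)(W), (1,0)(W) — all W, so L
(4,3): →(3,3)(W), (2,3)(W), (1,3)(W), (4,2)(W), (4,1)(W), (3,2)(W) — all W, so L
(4,6): →(3,6)(W), (2,6)(W), (1,6)(W), (4,5)(W), (4,4)(W), (4,2)(W), (3,5)(W) — all W, so L
(5,2): →(4,2)(W), (3,2)(W), (2,2)(W), (5,1)(W), (5,0)(W), (4,1)(W) — all W, so L
(5,5): →(4,5)(W), (3,5)(W), (2,5)(W), (5,4)(W), (5,3)(W), (5,1)(W), (4,4)(W) — all W, so L
(6,1): →(5,1)(W), (4,1)(W), (3,1)(W), (6,0)(W), (5,0)(W) — all W, so L
(6,4): →(5,4)(W), (4,4)(W), (3,4)(W), (6,3)(W), (6,2)(W), (6,0)(W), (5,3)(W) — all W, so L
(6,7): →(5,7)(W), (4,7)(W), (3,7)(W), (6,6)(W), (6,5)(W), (6,3)(W), (5,6)(W) — all W, so L
Every other cell has at least one move into one of the L cells above, so it is W.
L cells per row: a=0: 3, a=1: 2, a=2: 3, a=3: 0, a=4: 3, a=5: 2, a=6: 3; total 16.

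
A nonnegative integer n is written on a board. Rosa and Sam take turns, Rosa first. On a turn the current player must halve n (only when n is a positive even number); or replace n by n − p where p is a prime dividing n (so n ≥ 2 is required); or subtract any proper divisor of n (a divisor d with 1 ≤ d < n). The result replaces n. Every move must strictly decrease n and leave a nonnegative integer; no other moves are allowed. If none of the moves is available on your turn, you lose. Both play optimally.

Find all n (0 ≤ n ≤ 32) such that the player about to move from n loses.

0, 1, 4, 9, 14, 20, 26, 32

Classify positions by backward induction: terminal positions (no move available) are L. From any other position, the mover wins iff some move reaches an L.
n=0: no move → L
n=1: no move → L
n=2: reaches L-position 0 → W
n=3: reaches L-position 0 → W
n=4: only reaches 2(W), 3(W), all W → L
n=5: reaches L-position 0 → W
n=6: reaches L-position 4 → W
n=7: reaches L-position 0 → W
n=8: reaches L-position 4 → W
n=9: only reaches 6(W), 8(W), all W → L
n=10: reaches L-position 9 → W
n=11: reaches L-position 0 → W
n=12: reaches L-position 9 → W
n=13: reaches L-position 0 → W
n=14: only reaches 7(W), 12(W), 13(W), all W → L
n=15: reaches L-position 14 → W
n=16: reaches L-position 14 → W
n=17: reaches L-position 0 → W
n=18: reaches L-position 9 → W
n=19: reaches L-position 0 → W
n=20: only reaches 10(W), 15(W), 16(W), 18(W), 19(W), all W → L
n=21: reaches L-position 14 → W
n=22: reaches L-position 20 → W
n=23: reaches L-position 0 → W
n=24: reaches L-position 20 → W
n=25: reaches L-position 20 → W
n=26: only reaches 13(W), 24(W), 25(W), all W → L
n=27: reaches L-position 26 → W
n=28: reaches L-position 14 → W
n=29: reaches L-position 0 → W
n=30: reaches L-position 20 → W
n=31: reaches L-position 0 → W
n=32: only reaches 16(W), 24(W), 28(W), 30(W), 31(W), all W → L
The losing starting values of n are exactly the entries labelled L in this table (8 of them).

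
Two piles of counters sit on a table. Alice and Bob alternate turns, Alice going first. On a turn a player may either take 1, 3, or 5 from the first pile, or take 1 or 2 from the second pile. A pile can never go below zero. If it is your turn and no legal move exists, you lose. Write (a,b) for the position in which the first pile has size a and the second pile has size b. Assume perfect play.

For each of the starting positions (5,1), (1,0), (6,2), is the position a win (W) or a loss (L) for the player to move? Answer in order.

(5,1): L, (1,0): W, (6,2): W

Label each position W (a win for the player to move) or L (a loss). A position with no legal move is L; any other position is W exactly when some move reaches an L, and L when every move reaches a W.
No move ever increases a pile, so every position that can arise here has a ≤ 6 and b ≤ 2; it is enough to label the cells with 0 ≤ a ≤ 6 and 0 ≤ b ≤ 2.
Every move lowers a or b (never raises either), so fill the grid row by row in increasing a, and left to right within a row: each cell's successors are then already labelled.
      b=0  b=1  b=2
a=0:    L    W    W
a=1:    W    L    W
a=2:    L    W    W
a=3:    W    L    W
a=4:    L    W    W
a=5:    W    L    W
a=6:    L    W    W
Cells with no legal move (terminal, hence L): (0,0).
The remaining L cells, each justified by listing all of its moves:
(1,1): L (options (0,1)(W), (1,0)(W) are all W)
(2,0): L (sole option (1,0)(W) is W)
(3,1): L (options (2,1)(W), (0,1)(W), (3,0)(W) are all W)
(4,0): L (options (3,0)(W), (1,0)(W) are all W)
(5,1): L (options (4,1)(W), (2,1)(W), (0,1)(W), (5,0)(W) are all W)
(6,0): L (options (5,0)(W), (3,0)(W), (1,0)(W) are all W)
Every other cell has at least one move into one of the L cells above, so it is W.
(5,1): one of the L cells justified above, so L
(1,0): the move to (0,0) reaches an L cell, so W
(6,2): the move to (6,0) reaches an L cell, so W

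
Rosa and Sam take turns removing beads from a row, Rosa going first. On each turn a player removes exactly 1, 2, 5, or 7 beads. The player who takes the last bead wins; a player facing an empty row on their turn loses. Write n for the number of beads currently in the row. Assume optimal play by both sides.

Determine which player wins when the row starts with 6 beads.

Sam wins.

Work bottom-up. With no move the player to move loses. Otherwise the position is W if at least one move leads to an L position for the opponent, and L if every move leads to a W.
n=0: no move → L
n=1: →0(L), so W
n=2: →0(L), so W
n=3: →2(W), 1(W) — all W, so L
n=4: →3(L), so W
n=5: →3(L), so W
n=6: →5(W), 4(W), 1(W) — all W, so L
Every move from 6 reaches a W position, so the mover loses.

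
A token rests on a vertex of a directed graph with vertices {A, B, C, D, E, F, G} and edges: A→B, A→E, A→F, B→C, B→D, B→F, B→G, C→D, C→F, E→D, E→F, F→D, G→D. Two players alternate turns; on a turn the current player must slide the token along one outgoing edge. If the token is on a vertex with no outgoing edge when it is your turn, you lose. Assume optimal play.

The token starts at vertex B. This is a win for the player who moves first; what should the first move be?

Use the standard recursion: the mover loses at a terminal position; elsewhere, the mover wins exactly when some move hands the opponent an L position.
Every edge goes from a vertex to one that appears earlier in the order D, F, E, C, G, B, A, so processing vertices in that order labels each vertex after all of its successors.
D: no outgoing edge → L
F: reaches L-position D → W
E: reaches L-position D → W
C: reaches L-position D → W
G: reaches L-position D → W
B: reaches L-position D → W
A: only reaches B(W), E(W), F(W), all W → L
From B, the L positions reachable in one move are: D.

Move to D.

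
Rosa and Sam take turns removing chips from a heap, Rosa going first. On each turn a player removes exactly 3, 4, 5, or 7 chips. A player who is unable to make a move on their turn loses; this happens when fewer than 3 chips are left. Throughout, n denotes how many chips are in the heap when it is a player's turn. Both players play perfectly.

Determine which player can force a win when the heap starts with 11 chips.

Sam wins.

Work bottom-up. With no move the player to move loses. Otherwise the position is W if at least one move leads to an L position for the opponent, and L if every move leads to a W.
n=0: no move → L
n=1: no move → L
n=2: no move → L
n=3: →0(L), so W
n=4: →1(L), so W
n=5: →2(L), so W
n=6: →2(L), so W
n=7: →2(L), so W
n=8: →1(L), so W
n=9: →2(L), so W
n=10: →7(W), 6(W), 5(W), 3(W) — all W, so L
n=11: →8(W), 7(W), 6(W), 4(W) — all W, so L
Every move from 11 reaches a W position, so the mover loses.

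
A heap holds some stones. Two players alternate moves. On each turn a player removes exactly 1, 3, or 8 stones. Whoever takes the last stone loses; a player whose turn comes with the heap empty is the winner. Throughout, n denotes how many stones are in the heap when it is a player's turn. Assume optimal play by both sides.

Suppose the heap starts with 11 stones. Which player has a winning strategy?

The first player wins.

Positions with no move are W. A position that does have a move is losing for the player to move precisely when every available move leads to a winning position for the opponent. Fill in the labels:
n=0: no move; the opponent has just taken the last stone and therefore loses → W
n=1: L (sole option 0(W) is W)
n=2: W (go to 1, an L position)
n=3: L (options 2(W), 0(W) are all W)
n=4: W (go to 3, an L position)
n=5: L (options 4(W), 2(W) are all W)
n=6: W (go to 5, an L position)
n=7: L (options 6(W), 4(W) are all W)
n=8: W (go to 7, an L position)
n=9: W (go to 1, an L position)
n=10: W (go to 7, an L position)
n=11: W (go to 3, an L position)
The starting position 11 is W: the player to move should remove 8, leaving 3, handing over an L position.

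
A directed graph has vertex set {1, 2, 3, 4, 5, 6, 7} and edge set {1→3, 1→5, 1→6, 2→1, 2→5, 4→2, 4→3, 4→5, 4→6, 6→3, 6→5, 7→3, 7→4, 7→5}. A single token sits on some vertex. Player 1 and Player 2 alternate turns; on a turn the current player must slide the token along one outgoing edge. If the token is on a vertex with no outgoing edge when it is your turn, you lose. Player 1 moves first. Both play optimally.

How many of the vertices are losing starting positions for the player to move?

Classify positions by backward induction: terminal positions (no move available) are L. From any other position, the mover wins iff some move reaches an L.
Every edge goes from a vertex to one that appears earlier in the order 3, 5, 6, 1, 2, 4, 7, so processing vertices in that order labels each vertex after all of its successors.
3: no outgoing edge → L
5: no outgoing edge → L
6: can move to 5, which is L ⇒ W
1: can move to 5, which is L ⇒ W
2: can move to 5, which is L ⇒ W
4: can move to 5, which is L ⇒ W
7: can move to 5, which is L ⇒ W
The L vertices are 3, 5; that is 2 in all.

2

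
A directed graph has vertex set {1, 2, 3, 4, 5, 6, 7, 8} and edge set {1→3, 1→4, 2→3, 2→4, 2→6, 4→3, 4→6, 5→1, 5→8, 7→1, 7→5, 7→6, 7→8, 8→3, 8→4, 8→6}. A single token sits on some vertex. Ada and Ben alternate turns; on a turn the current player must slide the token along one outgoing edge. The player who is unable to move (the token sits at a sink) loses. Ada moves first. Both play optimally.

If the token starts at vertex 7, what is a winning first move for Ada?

Compute win/loss labels from the base case upward. A position with no move is L. Any other position is W if it can reach an L in one move, else L.
Every edge goes from a vertex to one that appears earlier in the order 6, 3, 4, 2, 8, 1, 5, 7, so processing vertices in that order labels each vertex after all of its successors.
6: no outgoing edge → L
3: no outgoing edge → L
4: reaches L-position 3 → W
2: reaches L-position 3 → W
8: reaches L-position 3 → W
1: reaches L-position 3 → W
5: only reaches 1(W), 8(W), all W → L
7: reaches L-position 5 → W
From 7, the L positions reachable in one move are: 5, 6. Any move reaching one of these is winning.

Move to 5.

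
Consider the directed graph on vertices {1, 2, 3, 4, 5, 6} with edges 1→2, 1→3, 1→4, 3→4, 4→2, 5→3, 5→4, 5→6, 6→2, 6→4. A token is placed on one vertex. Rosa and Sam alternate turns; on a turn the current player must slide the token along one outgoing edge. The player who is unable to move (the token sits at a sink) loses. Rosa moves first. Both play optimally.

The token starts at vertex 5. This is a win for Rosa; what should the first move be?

Move to 3.

Label each position W (a win for the player to move) or L (a loss). A position with no legal move is L; any other position is W exactly when some move reaches an L, and L when every move reaches a W.
Every edge goes from a vertex to one that appears earlier in the order 2, 4, 6, 3, 1, 5, so processing vertices in that order labels each vertex after all of its successors.
2: no outgoing edge → L
4: W (go to 2, an L position)
6: W (go to 2, an L position)
3: L (sole option 4(W) is W)
1: W (go to 3, an L position)
5: W (go to 3, an L position)
From 5, the L positions reachable in one move are: 3.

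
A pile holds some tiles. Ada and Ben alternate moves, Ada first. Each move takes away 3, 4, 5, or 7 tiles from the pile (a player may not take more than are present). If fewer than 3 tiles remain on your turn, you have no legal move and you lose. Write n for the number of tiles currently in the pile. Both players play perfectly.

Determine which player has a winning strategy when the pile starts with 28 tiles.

Ada wins.

Positions with no move are L. A position that does have a move is losing for the player to move precisely when every available move leads to a winning position for the opponent. Fill in the labels:
n=0: no move → L
n=1: no move → L
n=2: no move → L
n=3: reaches L-position 0 → W
n=4: reaches L-position 1 → W
n=5: reaches L-position 2 → W
n=6: reaches L-position 2 → W
n=7: reaches L-position 2 → W
n=8: reaches L-position 1 → W
n=9: reaches L-position 2 → W
n=10: only reaches 7(W), 6(W), 5(W), 3(W), all W → L
n=11: only reaches 8(W), 7(W), 6(W), 4(W), all W → L
n=12: only reaches 9(W), 8(W), 7(W), 5(W), all W → L
n=13: reaches L-position 10 → W
n=14: reaches L-position 11 → W
n=15: reaches L-position 12 → W
n=16: reaches L-position 12 → W
n=17: reaches L-position 12 → W
n=18: reaches L-position 11 → W
n=19: reaches L-position 12 → W
n=20: only reaches 17(W), 16(W), 15(W), 13(W), all W → L
n=21: only reaches 18(W), 17(W), 16(W), 14(W), all W → L
n=22: only reaches 19(W), 18(W), 17(W), 15(W), all W → L
n=23: reaches L-position 20 → W
n=24: reaches L-position 21 → W
n=25: reaches L-position 22 → W
n=26: reaches L-position 22 → W
n=27: reaches L-position 22 → W
n=28: reaches L-position 21 → W
From 28 Ada can remove 7, leaving 21, reaching an L position.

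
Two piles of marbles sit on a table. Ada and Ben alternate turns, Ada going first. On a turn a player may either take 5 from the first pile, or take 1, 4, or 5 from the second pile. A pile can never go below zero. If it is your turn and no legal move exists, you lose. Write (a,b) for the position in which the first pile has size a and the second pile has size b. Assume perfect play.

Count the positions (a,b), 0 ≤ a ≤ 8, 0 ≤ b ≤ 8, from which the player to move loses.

Label each position W (a win for the player to move) or L (a loss). A position with no legal move is L; any other position is W exactly when some move reaches an L, and L when every move reaches a W.
Every move lowers a or b (never raises either), so fill the grid row by row in increasing a, and left to right within a row: each cell's successors are then already labelled.
      b=0  b=1  b=2  b=3  b=4  b=5  b=6  b=7  b=8
a=0:    L    W    L    W    W    W    W    W    L
a=1:    L    W    L    W    W    W    W    W    L
a=2:    L    W    L    W    W    W    W    W    L
a=3:    L    W    L    W    W    W    W    W    L
a=4:    L    W    L    W    W    W    W    W    L
a=5:    W    L    W    L    W    W    W    W    W
a=6:    W    L    W    L    W    W    W    W    W
a=7:    W    L    W    L    W    W    W    W    W
a=8:    W    L    W    L    W    W    W    W    W
Cells with no legal move (terminal, hence L): (0,0), (1,0), (2,0), (3,0), (4,0).
The remaining L cells, each justified by listing all of its moves:
(0,2): L (sole option (0,1)(W) is W)
(0,8): L (options (0,7)(W), (0,4)(W), (0,3)(W) are all W)
(1,2): L (sole option (1,1)(W) is W)
(1,8): L (options (1,7)(W), (1,4)(W), (1,3)(W) are all W)
(2,2): L (sole option (2,1)(W) is W)
(2,8): L (options (2,7)(W), (2,4)(W), (2,3)(W) are all W)
(3,2): L (sole option (3,1)(W) is W)
(3,8): L (options (3,7)(W), (3,4)(W), (3,3)(W) are all W)
(4,2): L (sole option (4,1)(W) is W)
(4,8): L (options (4,7)(W), (4,4)(W), (4,3)(W) are all W)
(5,1): L (options (0,1)(W), (5,0)(W) are all W)
(5,3): L (options (0,3)(W), (5,2)(W) are all W)
(6,1): L (options (1,1)(W), (6,0)(W) are all W)
(6,3): L (options (1,3)(W), (6,2)(W) are all W)
(7,1): L (options (2,1)(W), (7,0)(W) are all W)
(7,3): L (options (2,3)(W), (7,2)(W) are all W)
(8,1): L (options (3,1)(W), (8,0)(W) are all W)
(8,3): L (options (3,3)(W), (8,2)(W) are all W)
Every other cell has at least one move into one of the L cells above, so it is W.
L cells per row: a=0: 3, a=1: 3, a=2: 3, a=3: 3, a=4: 3, a=5: 2, a=6: 2, a=7: 2, a=8: 2; total 23.

23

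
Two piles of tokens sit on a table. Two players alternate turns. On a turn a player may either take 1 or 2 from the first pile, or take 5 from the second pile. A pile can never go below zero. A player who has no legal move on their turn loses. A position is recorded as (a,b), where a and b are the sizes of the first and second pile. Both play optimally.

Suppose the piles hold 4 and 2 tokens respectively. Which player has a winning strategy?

Label each position W (a win for the player to move) or L (a loss). A position with no legal move is L; any other position is W exactly when some move reaches an L, and L when every move reaches a W.
No move ever increases a pile, so every position that can arise here has a ≤ 4 and b ≤ 2; it is enough to label the cells with 0 ≤ a ≤ 4 and 0 ≤ b ≤ 2.
Every move lowers a or b (never raises either), so fill the grid row by row in increasing a, and left to right within a row: each cell's successors are then already labelled.
      b=0  b=1  b=2
a=0:    L    L    L
a=1:    W    W    W
a=2:    W    W    W
a=3:    L    L    L
a=4:    W    W    W
Cells with no legal move (terminal, hence L): (0,0), (0,1), (0,2).
The remaining L cells, each justified by listing all of its moves:
(3,0): L (options (2,0)(W), (1,0)(W) are all W)
(3,1): L (options (2,1)(W), (1,1)(W) are all W)
(3,2): L (options (2,2)(W), (1,2)(W) are all W)
Every other cell has at least one move into one of the L cells above, so it is W.
From (4,2) the player to move can move to (3,2), reaching an L position.

The first player wins.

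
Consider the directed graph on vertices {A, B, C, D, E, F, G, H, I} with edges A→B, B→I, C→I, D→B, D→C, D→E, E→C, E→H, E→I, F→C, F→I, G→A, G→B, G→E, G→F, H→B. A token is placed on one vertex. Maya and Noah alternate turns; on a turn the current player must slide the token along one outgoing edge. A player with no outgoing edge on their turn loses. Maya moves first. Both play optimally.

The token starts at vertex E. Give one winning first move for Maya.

Move to H.

Classify positions by backward induction: terminal positions (no move available) are L. From any other position, the mover wins iff some move reaches an L.
Every edge goes from a vertex to one that appears earlier in the order I, C, B, F, H, A, E, G, D, so processing vertices in that order labels each vertex after all of its successors.
I: no outgoing edge → L
C: can move to I, which is L ⇒ W
B: can move to I, which is L ⇒ W
F: can move to I, which is L ⇒ W
H: the only move is to B(W), a W ⇒ L
A: the only move is to B(W), a W ⇒ L
E: can move to H, which is L ⇒ W
G: can move to A, which is L ⇒ W
D: moves to E(W), B(W), C(W); every one is W ⇒ L
From E, the L positions reachable in one move are: H, I. Any move reaching one of these is winning.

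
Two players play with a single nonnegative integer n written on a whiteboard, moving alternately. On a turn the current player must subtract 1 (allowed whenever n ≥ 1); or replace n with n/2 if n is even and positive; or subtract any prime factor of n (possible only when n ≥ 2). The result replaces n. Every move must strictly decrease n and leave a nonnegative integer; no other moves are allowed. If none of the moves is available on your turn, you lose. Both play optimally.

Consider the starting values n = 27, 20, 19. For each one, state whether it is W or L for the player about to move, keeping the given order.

27: W, 20: L, 19: W

Positions with no move are L. A position that does have a move is losing for the player to move precisely when every available move leads to a winning position for the opponent. Fill in the labels:
n=0: no move → L
n=1: W (go to 0, an L position)
n=2: W (go to 0, an L position)
n=3: W (go to 0, an L position)
n=4: L (options 2(W), 3(W) are all W)
n=5: W (go to 0, an L position)
n=6: W (go to 4, an L position)
n=7: W (go to 0, an L position)
n=8: W (go to 4, an L position)
n=9: L (options 6(W), 8(W) are all W)
n=10: W (go to 9, an L position)
n=11: W (go to 0, an L position)
n=12: W (go to 9, an L position)
n=13: W (go to 0, an L position)
n=14: L (options 7(W), 12(W), 13(W) are all W)
n=15: W (go to 14, an L position)
n=16: W (go to 14, an L position)
n=17: W (go to 0, an L position)
n=18: W (go to 9, an L position)
n=19: W (go to 0, an L position)
n=20: L (options 10(W), 15(W), 18(W), 19(W) are all W)
n=21: W (go to 14, an L position)
n=22: W (go to 20, an L position)
n=23: W (go to 0, an L position)
n=24: L (options 12(W), 21(W), 22(W), 23(W) are all W)
n=25: W (go to 20, an L position)
n=26: W (go to 24, an L position)
n=27: W (go to 24, an L position)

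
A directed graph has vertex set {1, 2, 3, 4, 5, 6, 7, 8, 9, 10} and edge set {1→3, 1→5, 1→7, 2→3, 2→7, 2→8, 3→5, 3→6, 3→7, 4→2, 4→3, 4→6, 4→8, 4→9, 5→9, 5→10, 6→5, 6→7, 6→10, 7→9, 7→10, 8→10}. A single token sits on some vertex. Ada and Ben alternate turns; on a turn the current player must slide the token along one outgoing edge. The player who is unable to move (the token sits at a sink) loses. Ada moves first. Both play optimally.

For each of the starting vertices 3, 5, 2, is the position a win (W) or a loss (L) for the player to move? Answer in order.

3: L, 5: W, 2: W

Build the W/L table. Terminal = L. A non-terminal position is W if it has a move to some L; otherwise it is L.
Every edge goes from a vertex to one that appears earlier in the order 9, 10, 7, 5, 8, 6, 3, 2, 4, 1, so processing vertices in that order labels each vertex after all of its successors.
9: no outgoing edge → L
10: no outgoing edge → L
7: W (go to 10, an L position)
5: W (go to 10, an L position)
8: W (go to 10, an L position)
6: W (go to 10, an L position)
3: L (options 6(W), 5(W), 7(W) are all W)
2: W (go to 3, an L position)
4: W (go to 3, an L position)
1: W (go to 3, an L position)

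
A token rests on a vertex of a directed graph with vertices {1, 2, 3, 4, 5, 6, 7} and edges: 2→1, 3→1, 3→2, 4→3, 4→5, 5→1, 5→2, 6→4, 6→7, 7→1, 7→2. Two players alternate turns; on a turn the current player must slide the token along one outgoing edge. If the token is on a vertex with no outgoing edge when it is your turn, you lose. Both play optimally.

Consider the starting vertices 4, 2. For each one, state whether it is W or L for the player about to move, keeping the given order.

4: L, 2: W

Use the standard recursion: the mover loses at a terminal position; elsewhere, the mover wins exactly when some move hands the opponent an L position.
Every edge goes from a vertex to one that appears earlier in the order 1, 2, 3, 7, 5, 4, 6, so processing vertices in that order labels each vertex after all of its successors.
1: no outgoing edge → L
2: W (go to 1, an L position)
3: W (go to 1, an L position)
7: W (go to 1, an L position)
5: W (go to 1, an L position)
4: L (options 5(W), 3(W) are all W)
6: W (go to 4, an L position)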